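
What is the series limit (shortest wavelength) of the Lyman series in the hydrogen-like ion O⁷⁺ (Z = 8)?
1.42 nm

The series limit corresponds to the transition from n = ∞ to n = 1.
This is the highest energy (shortest wavelength) transition in the Lyman series.

E_∞ = 0 eV
E_1 = -13.6057 × 8² / 1² = -870.7648 eV

Energy at series limit:
ΔE = E_∞ - E_1 = 0 - (-870.7648) = 870.7648 eV
λ = hc/E = 1239.84 eV·nm / 870.7648 eV = 1.42 nm

This energy equals the ionization energy from the n = 1 state of O⁷⁺.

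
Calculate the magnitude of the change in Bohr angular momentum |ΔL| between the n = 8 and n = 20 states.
1.27e-33 J·s (or 12ℏ)

In the Bohr model, L_n = nℏ where ℏ = 1.0546e-34 J·s.

L_20 = 20ℏ = 2.1092e-33 J·s
L_8 = 8ℏ = 8.4368e-34 J·s

ΔL = L_20 - L_8 = (20 - 8)ℏ = 12ℏ
ΔL = 12 × 1.0546e-34 J·s = 1.27e-33 J·s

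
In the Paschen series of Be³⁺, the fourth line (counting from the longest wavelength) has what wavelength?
62.79186 nm

The lines of a series are numbered from the longest wavelength (smallest ΔE) outward; the fourth line is the transition from n = n_f + 4 to n_f.
The Paschen series has all transitions ending at n_f = 3.

For Be³⁺ (Z = 4), the fourth line (δ-line) is the jump from n = 7 to n = 3:
E_7 = -13.6057 × 4² / 7² = -4.4426776 eV
E_3 = -13.6057 × 4² / 3² = -24.1879111 eV
ΔE = E_7 - E_3 = 19.7452335 eV

λ = hc/E = 1239.84 eV·nm / 19.7452335 eV
λ = 62.79186 nm

This is the δ-line of the Paschen series in Be³⁺.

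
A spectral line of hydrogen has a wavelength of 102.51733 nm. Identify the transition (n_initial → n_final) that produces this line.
n = 3 → n = 1

First, find the photon energy from the wavelength (hc = 1239.84 eV·nm):
E = hc/λ = 1239.84 eV·nm / 102.51733 nm = 12.093955 eV

The energy levels of hydrogen satisfy E_n = -13.6057 / n² eV, so an emission n_i → n_f releases
ΔE = 13.6057 × (1/n_f² − 1/n_i²) eV.

Setting ΔE equal to the photon energy:
1/n_f² − 1/n_i² = 12.093955 / 13.6057 = 0.88888885

Since 1/n_i² must be positive, we need 1/n_f² > 0.88888885, i.e. n_f ≤ 1. For each allowed n_f, solve n_i = (1/n_f² − 0.88888885)^(−1/2) and check whether it is a whole number:
  n_f = 1: 1/n_i² = 1.00000000 − 0.88888885 = 0.11111115 → n_i = 3.000  → integer, n_i = 3 ✓

Only n_f = 1 gives an integer upper level, n_i = 3.

The transition is from n = 3 to n = 1 (emission).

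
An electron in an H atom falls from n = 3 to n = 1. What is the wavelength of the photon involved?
102.5173 nm

First, find the transition energy using E_n = -13.6057 / n² eV:
E_3 = -13.6057 / 3² = -1.5117444 eV
E_1 = -13.6057 / 1² = -13.6057000 eV

Photon energy: |ΔE| = |E_1 - E_3| = 12.0939556 eV

Convert to wavelength using E = hc/λ with hc = 1239.84 eV·nm:
λ = hc/E = 1239.84 eV·nm / 12.0939556 eV
λ = 102.5173 nm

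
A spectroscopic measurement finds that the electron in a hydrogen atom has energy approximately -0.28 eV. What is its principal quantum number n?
n = 7

The exact energy levels follow E_n = -13.6057 eV / n².

The measured value (-0.28 eV) is reported to only 2 significant figures, so we must test candidate n values and see which one matches to that precision.

Candidate energies:
  n = 5:  E = -13.6057/5² = -0.54423 eV
  n = 6:  E = -13.6057/6² = -0.37794 eV
  n = 7:  E = -13.6057/7² = -0.27767 eV  ← matches
  n = 8:  E = -13.6057/8² = -0.21259 eV
  n = 9:  E = -13.6057/9² = -0.16797 eV

Checking against the measurement of -0.28 eV (2 sig figs), only n = 7 agrees:
E_7 = -0.27767 eV, which rounds to -0.28 eV ✓

Therefore n = 7.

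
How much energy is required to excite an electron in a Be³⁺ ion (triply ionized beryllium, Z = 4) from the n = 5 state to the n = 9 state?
6.020 eV

The energy levels of a hydrogen-like atom are E_n = -13.6057 Z² eV / n².

Energy at n = 5: E_5 = -13.6057 × 4² / 5² = -8.707648 eV
Energy at n = 9: E_9 = -13.6057 × 4² / 9² = -2.687546 eV

The excitation energy is the difference:
ΔE = E_9 - E_5
ΔE = -2.687546 - (-8.707648)
ΔE = 6.020 eV

Since this is positive, energy must be absorbed (photon absorption).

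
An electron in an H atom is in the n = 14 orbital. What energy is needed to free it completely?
0.06942 eV

The ionization energy is the energy needed to remove the electron completely (n → ∞).

For hydrogen, E_n = -13.6057 eV / n².

At n = 14: E_14 = -13.6057 / 14² = -0.06941684 eV
At n = ∞: E_∞ = 0 eV

Ionization energy = E_∞ - E_14 = 0 - (-0.06941684) = 0.06941684 eV
Ionization energy ≈ 0.06942 eV

This is also called the binding energy of the electron in state n = 14.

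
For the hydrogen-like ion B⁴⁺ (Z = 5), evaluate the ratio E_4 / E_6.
2.250000

Using E_n = -13.6057 Z² / n² eV with Z = 5:

E_4 = -13.6057 × 5² / 4² = -340.1425 / 16 = -21.258906250000 eV
E_6 = -13.6057 × 5² / 6² = -340.1425 / 36 = -9.448402777778 eV

The ratio is:
E_4/E_6 = (-21.258906250000) / (-9.448402777778)
E_4/E_6 = (-340.1425/16) / (-340.1425/36)
E_4/E_6 = 36/16
E_4/E_6 = 2.250000
(Note: the Z² factors cancel in the ratio.)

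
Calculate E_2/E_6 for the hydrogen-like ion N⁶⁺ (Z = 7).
9.00000

Using E_n = -13.6057 Z² / n² eV with Z = 7:

E_2 = -13.6057 × 7² / 2² = -666.6793 / 4 = -166.66982500000 eV
E_6 = -13.6057 × 7² / 6² = -666.6793 / 36 = -18.51886944444 eV

The ratio is:
E_2/E_6 = (-166.66982500000) / (-18.51886944444)
E_2/E_6 = (-666.6793/4) / (-666.6793/36)
E_2/E_6 = 36/4
E_2/E_6 = 9.00000
(Note: the Z² factors cancel in the ratio.)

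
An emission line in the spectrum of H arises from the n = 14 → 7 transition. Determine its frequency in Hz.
5.0355e+13 Hz

First, find the transition energy:
E_14 = -13.6057 / 14² = -0.06941684 eV
E_7 = -13.6057 / 7² = -0.27766735 eV
|ΔE| = |E_7 - E_14| = 0.20825051 eV

Convert to Joules: E = 0.20825051 eV × (1.602177 × 10⁻¹⁹ J/eV) = 3.336542e-20 J

Using E = hf:
f = E/h = 3.336542e-20 J / (6.62607 × 10⁻³⁴ J·s)
f = 5.0355e+13 Hz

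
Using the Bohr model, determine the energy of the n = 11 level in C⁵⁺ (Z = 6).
-4.048 eV

For hydrogen-like ions, the energy levels scale with Z²:
E_n = -13.6057 Z² / n² eV

For C⁵⁺ (Z = 6) at n = 11:
E_11 = -13.6057 × 6² / 11²
E_11 = -13.6057 × 36 / 121
E_11 = -489.8052 / 121
E_11 = -4.048 eV

The energy is 36 times more negative than hydrogen at the same n due to the stronger nuclear charge.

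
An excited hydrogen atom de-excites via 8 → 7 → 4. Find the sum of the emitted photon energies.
0.6378 eV

The energy levels of hydrogen are E_n = -13.6057 / n² eV.

First transition (8 → 7):
ΔE₁ = |E_7 - E_8|
ΔE₁ = |-0.2776673469 - (-0.2125890625)| = 0.0650783 eV

Second transition (7 → 4):
ΔE₂ = |E_4 - E_7|
ΔE₂ = |-0.8503562500 - (-0.2776673469)| = 0.5726889 eV

Total energy released:
E_total = ΔE₁ + ΔE₂ = 0.0650783 + 0.5726889 = 0.6378 eV

Note: This equals the direct transition 8 → 4: 0.6378 eV ✓
Energy is conserved regardless of the path taken.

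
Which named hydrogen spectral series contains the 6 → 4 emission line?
Brackett series

The spectral series in hydrogen are named based on the final (lower) energy level:
- Lyman series: n_final = 1 (ultraviolet)
- Balmer series: n_final = 2 (visible/near-UV)
- Paschen series: n_final = 3 (infrared)
- Brackett series: n_final = 4 (infrared)
- Pfund series: n_final = 5 (far infrared)

Since this transition ends at n = 4, it belongs to the Brackett series.

For reference, this 6 → 4 line has photon energy
ΔE = 13.6057 eV × (1/4² - 1/6²) = 0.47242014 eV,
corresponding to wavelength λ = hc/ΔE = 1239.84 eV·nm / 0.47242014 eV = 2624.44 nm in the infrared region.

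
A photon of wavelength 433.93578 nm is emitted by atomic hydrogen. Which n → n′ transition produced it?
n = 5 → n = 2

First, find the photon energy from the wavelength (hc = 1239.84 eV·nm):
E = hc/λ = 1239.84 eV·nm / 433.93578 nm = 2.8571970 eV

The energy levels of hydrogen satisfy E_n = -13.6057 / n² eV, so an emission n_i → n_f releases
ΔE = 13.6057 × (1/n_f² − 1/n_i²) eV.

Setting ΔE equal to the photon energy:
1/n_f² − 1/n_i² = 2.8571970 / 13.6057 = 0.21000000

Since 1/n_i² must be positive, we need 1/n_f² > 0.21000000, i.e. n_f ≤ 2. For each allowed n_f, solve n_i = (1/n_f² − 0.21000000)^(−1/2) and check whether it is a whole number:
  n_f = 1: 1/n_i² = 1.00000000 − 0.21000000 = 0.79000000 → n_i = 1.125  (not an integer) ✗
  n_f = 2: 1/n_i² = 0.25000000 − 0.21000000 = 0.04000000 → n_i = 5.000  → integer, n_i = 5 ✓

Only n_f = 2 gives an integer upper level, n_i = 5.

The transition is from n = 5 to n = 2 (emission).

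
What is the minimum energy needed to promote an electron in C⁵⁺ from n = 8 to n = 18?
6.14 eV

The energy levels of a hydrogen-like atom are E_n = -13.6057 Z² eV / n².

Energy at n = 8: E_8 = -13.6057 × 6² / 8² = -7.65321 eV
Energy at n = 18: E_18 = -13.6057 × 6² / 18² = -1.51174 eV

The excitation energy is the difference:
ΔE = E_18 - E_8
ΔE = -1.51174 - (-7.65321)
ΔE = 6.14 eV

Since this is positive, energy must be absorbed (photon absorption).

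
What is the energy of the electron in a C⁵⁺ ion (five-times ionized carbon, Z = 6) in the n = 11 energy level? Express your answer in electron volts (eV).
-4.04798 eV

The energy levels of a hydrogen-like atom are given by:
E_n = -13.6057 Z² / n² eV  (with Z = 6 for C⁵⁺)

For n = 11:
E_11 = -13.6057 × 6² / 11²
E_11 = -13.6057 × 36 / 121
E_11 = -4.04798 eV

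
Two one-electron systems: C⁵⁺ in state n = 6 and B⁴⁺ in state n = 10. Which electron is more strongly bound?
C⁵⁺ at n = 6 (E = -13.6057 eV)

Using E_n = -13.6057 Z² / n² eV:

C⁵⁺ (Z = 6) at n = 6:
E = -13.6057 × 6² / 6² = -13.6057 × 36 / 36 = -13.6057000 eV

B⁴⁺ (Z = 5) at n = 10:
E = -13.6057 × 5² / 10² = -13.6057 × 25 / 100 = -3.4014250 eV

Since -13.6057000 eV < -3.4014250 eV,
C⁵⁺ at n = 6 is more tightly bound (requires more energy to ionize).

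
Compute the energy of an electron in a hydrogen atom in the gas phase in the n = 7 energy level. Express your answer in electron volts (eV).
-0.277667 eV

The energy levels of a hydrogen-like atom are given by:
E_n = -13.6057 eV / n²

For n = 7:
E_7 = -13.6057 eV / 7²
E_7 = -13.6057 eV / 49
E_7 = -0.277667 eV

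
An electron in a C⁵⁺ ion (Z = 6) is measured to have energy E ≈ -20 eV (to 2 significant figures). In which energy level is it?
n = 5

The exact energy levels follow E_n = -13.6057 Z² / n² eV with Z = 6.

The measured value (-20 eV) is reported to only 2 significant figures, so we must test candidate n values and see which one matches to that precision.

Candidate energies:
  n = 3:  E = -13.6057 × 6² / 3² = -54.42280 eV
  n = 4:  E = -13.6057 × 6² / 4² = -30.61283 eV
  n = 5:  E = -13.6057 × 6² / 5² = -19.59221 eV  ← matches
  n = 6:  E = -13.6057 × 6² / 6² = -13.60570 eV
  n = 7:  E = -13.6057 × 6² / 7² = -9.99602 eV

Checking against the measurement of -20 eV (2 sig figs), only n = 5 agrees:
E_5 = -19.59221 eV, which rounds to -20 eV ✓

Therefore n = 5.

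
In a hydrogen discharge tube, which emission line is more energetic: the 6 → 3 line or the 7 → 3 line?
7 → 3

Calculate the energy for each transition:

Transition 6 → 3:
ΔE₁ = |E_3 - E_6| = |-13.6057/3² - (-13.6057/6²)|
ΔE₁ = |-1.5117444444 - (-0.3779361111)| = 1.1338083 eV

Transition 7 → 3:
ΔE₂ = |E_3 - E_7| = |-13.6057/3² - (-13.6057/7²)|
ΔE₂ = |-1.5117444444 - (-0.2776673469)| = 1.2340771 eV

Since 1.2340771 eV > 1.1338083 eV, the transition 7 → 3 emits the more energetic photon.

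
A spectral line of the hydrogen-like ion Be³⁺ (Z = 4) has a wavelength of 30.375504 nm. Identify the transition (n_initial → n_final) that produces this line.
n = 4 → n = 2

First, find the photon energy from the wavelength (hc = 1239.84 eV·nm):
E = hc/λ = 1239.84 eV·nm / 30.375504 nm = 40.817101 eV

The energy levels of Be³⁺ satisfy E_n = -13.6057 × 4² / n² eV, so an emission n_i → n_f releases
ΔE = 13.6057 × 4² × (1/n_f² − 1/n_i²) eV.

Setting ΔE equal to the photon energy:
1/n_f² − 1/n_i² = 40.817101 / (13.6057 × 4²) = 0.18750000

Since 1/n_i² must be positive, we need 1/n_f² > 0.18750000, i.e. n_f ≤ 2. For each allowed n_f, solve n_i = (1/n_f² − 0.18750000)^(−1/2) and check whether it is a whole number:
  n_f = 1: 1/n_i² = 1.00000000 − 0.18750000 = 0.81250000 → n_i = 1.109  (not an integer) ✗
  n_f = 2: 1/n_i² = 0.25000000 − 0.18750000 = 0.06250000 → n_i = 4.000  → integer, n_i = 4 ✓

Only n_f = 2 gives an integer upper level, n_i = 4.

The transition is from n = 4 to n = 2 (emission).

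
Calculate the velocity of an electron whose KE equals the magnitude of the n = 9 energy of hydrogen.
2.43e+05 m/s (or 0.08108% of c)

The binding energy at n = 9 for hydrogen is:
E_9 = -13.6057/9² = -0.1679716 eV
|E_9| = 0.1679716 eV

Convert to Joules:
KE = 0.1679716 eV × (1.602177 × 10⁻¹⁹ J/eV) = 2.6912e-20 J

Using KE = ½mv²:
v = √(2·KE/m_e)
v = √(2 × 2.6912e-20 J / 9.10938 × 10⁻³¹ kg)
v = 2.43e+05 m/s

This is approximately 0.08108% the speed of light.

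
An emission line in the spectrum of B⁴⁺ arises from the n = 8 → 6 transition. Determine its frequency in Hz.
9.9952e+14 Hz

First, find the transition energy:
E_8 = -13.6057 × 5² / 8² = -5.3147266 eV
E_6 = -13.6057 × 5² / 6² = -9.4484028 eV
|ΔE| = |E_6 - E_8| = 4.1336762 eV

Convert to Joules: E = 4.1336762 eV × (1.602177 × 10⁻¹⁹ J/eV) = 6.622881e-19 J

Using E = hf:
f = E/h = 6.622881e-19 J / (6.62607 × 10⁻³⁴ J·s)
f = 9.9952e+14 Hz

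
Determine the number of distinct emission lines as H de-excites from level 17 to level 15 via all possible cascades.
3

The electron can occupy levels n = 15, 16, ..., 17 during de-excitation — that is m = 17 - 15 + 1 = 3 distinct levels.

The number of distinct spectral lines equals the number of ways to choose 2 of these m levels (each pair gives one possible emission transition):

Number of lines = m(m-1)/2 = 3×2/2 = 3

These correspond to all possible transitions between the 3 levels:
17 → 16, 17 → 15, 16 → 15

Each transition produces a photon with a unique energy (and thus wavelength). This count does not depend on Z.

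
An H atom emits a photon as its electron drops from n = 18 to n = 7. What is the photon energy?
0.236 eV

The energy levels are E_n = -13.6057 eV / n².

Energy at n = 18: E_18 = -13.6057 / 18² = -0.041993 eV
Energy at n = 7: E_7 = -13.6057 / 7² = -0.277667 eV

For emission (electron falling to lower state), the photon energy is:
E_photon = E_18 - E_7 = |-0.041993 - (-0.277667)|
E_photon = 0.236 eV

This energy is carried away by the emitted photon.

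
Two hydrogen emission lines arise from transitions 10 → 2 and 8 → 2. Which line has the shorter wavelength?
10 → 2

Calculate the energy for each transition:

Transition 10 → 2:
ΔE₁ = |E_2 - E_10| = |-13.6057/2² - (-13.6057/10²)|
ΔE₁ = |-3.401425000 - (-0.136057000)| = 3.265368 eV

Transition 8 → 2:
ΔE₂ = |E_2 - E_8| = |-13.6057/2² - (-13.6057/8²)|
ΔE₂ = |-3.401425000 - (-0.212589063)| = 3.188836 eV

Since 3.265368 eV > 3.188836 eV, the transition 10 → 2 emits the more energetic photon.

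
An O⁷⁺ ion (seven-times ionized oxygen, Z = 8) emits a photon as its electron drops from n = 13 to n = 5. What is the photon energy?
29.6781 eV

The energy levels are E_n = -13.6057 Z² eV / n².

Energy at n = 13: E_13 = -13.6057 × 8² / 13² = -5.1524544 eV
Energy at n = 5: E_5 = -13.6057 × 8² / 5² = -34.8305920 eV

For emission (electron falling to lower state), the photon energy is:
E_photon = E_13 - E_5 = |-5.1524544 - (-34.8305920)|
E_photon = 29.6781 eV

This energy is carried away by the emitted photon.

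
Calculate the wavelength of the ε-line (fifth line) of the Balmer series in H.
396.906591 nm

The lines of a series are numbered from the longest wavelength (smallest ΔE) outward; the fifth line is the transition from n = n_f + 5 to n_f.
The Balmer series has all transitions ending at n_f = 2.

For H, the fifth line (ε-line) is the jump from n = 7 to n = 2:
E_7 = -13.6057 / 7² = -0.2776673469 eV
E_2 = -13.6057 / 2² = -3.4014250000 eV
ΔE = E_7 - E_2 = 3.1237576531 eV

λ = hc/E = 1239.84 eV·nm / 3.1237576531 eV
λ = 396.906591 nm

This is the ε-line of the Balmer series in H.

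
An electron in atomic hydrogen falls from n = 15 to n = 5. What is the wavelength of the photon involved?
2562.93318 nm

First, find the transition energy using E_n = -13.6057 / n² eV:
E_15 = -13.6057 / 15² = -0.06046977778 eV
E_5 = -13.6057 / 5² = -0.54422800000 eV

Photon energy: |ΔE| = |E_5 - E_15| = 0.48375822222 eV

Convert to wavelength using E = hc/λ with hc = 1239.84 eV·nm:
λ = hc/E = 1239.84 eV·nm / 0.48375822222 eV
λ = 2562.93318 nm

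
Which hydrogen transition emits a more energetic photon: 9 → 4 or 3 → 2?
3 → 2

Calculate the energy for each transition:

Transition 9 → 4:
ΔE₁ = |E_4 - E_9| = |-13.6057/4² - (-13.6057/9²)|
ΔE₁ = |-0.850356250 - (-0.167971605)| = 0.682385 eV

Transition 3 → 2:
ΔE₂ = |E_2 - E_3| = |-13.6057/2² - (-13.6057/3²)|
ΔE₂ = |-3.401425000 - (-1.511744444)| = 1.889681 eV

Since 1.889681 eV > 0.682385 eV, the transition 3 → 2 emits the more energetic photon.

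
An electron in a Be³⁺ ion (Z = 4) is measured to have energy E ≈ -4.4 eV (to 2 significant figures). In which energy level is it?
n = 7

The exact energy levels follow E_n = -13.6057 Z² / n² eV with Z = 4.

The measured value (-4.4 eV) is reported to only 2 significant figures, so we must test candidate n values and see which one matches to that precision.

Candidate energies:
  n = 5:  E = -13.6057 × 4² / 5² = -8.70765 eV
  n = 6:  E = -13.6057 × 4² / 6² = -6.04698 eV
  n = 7:  E = -13.6057 × 4² / 7² = -4.44268 eV  ← matches
  n = 8:  E = -13.6057 × 4² / 8² = -3.40143 eV
  n = 9:  E = -13.6057 × 4² / 9² = -2.68755 eV

Checking against the measurement of -4.4 eV (2 sig figs), only n = 7 agrees:
E_7 = -4.44268 eV, which rounds to -4.4 eV ✓

Therefore n = 7.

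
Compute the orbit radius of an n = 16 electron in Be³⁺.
3.3867 nm (or 33.8673 Å)

The Bohr radius formula is:
r_n = n² a₀ / Z

where a₀ = 0.0529177 nm is the Bohr radius.

For Be³⁺ (Z = 4) at n = 16:
r_16 = 16² × 0.0529177 nm / 4
r_16 = 256 × 0.0529177 nm / 4
r_16 = 13.54693 nm / 4
r_16 = 3.3867 nm

The electron orbits at approximately 3.3867 nm from the nucleus.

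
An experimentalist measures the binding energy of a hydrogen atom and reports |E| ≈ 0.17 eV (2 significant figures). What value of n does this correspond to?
n = 9

The exact energy levels follow E_n = -13.6057 eV / n².

The measured value (-0.17 eV) is reported to only 2 significant figures, so we must test candidate n values and see which one matches to that precision.

Candidate energies:
  n = 7:  E = -13.6057/7² = -0.27767 eV
  n = 8:  E = -13.6057/8² = -0.21259 eV
  n = 9:  E = -13.6057/9² = -0.16797 eV  ← matches
  n = 10:  E = -13.6057/10² = -0.13606 eV
  n = 11:  E = -13.6057/11² = -0.11244 eV

Checking against the measurement of -0.17 eV (2 sig figs), only n = 9 agrees:
E_9 = -0.16797 eV, which rounds to -0.17 eV ✓

Therefore n = 9.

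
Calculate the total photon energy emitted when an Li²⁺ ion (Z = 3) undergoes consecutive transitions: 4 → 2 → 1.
114.798094 eV

The energy levels of Li²⁺ are E_n = -13.6057 × 3² / n² eV.

First transition (4 → 2):
ΔE₁ = |E_2 - E_4|
ΔE₁ = |-30.612825000000 - (-7.653206250000)| = 22.959618750 eV

Second transition (2 → 1):
ΔE₂ = |E_1 - E_2|
ΔE₂ = |-122.451300000000 - (-30.612825000000)| = 91.838475000 eV

Total energy released:
E_total = ΔE₁ + ΔE₂ = 22.959618750 + 91.838475000 = 114.798094 eV

Note: This equals the direct transition 4 → 1: 114.798094 eV ✓
Energy is conserved regardless of the path taken.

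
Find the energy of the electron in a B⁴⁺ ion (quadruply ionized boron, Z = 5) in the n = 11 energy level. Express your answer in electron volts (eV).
-2.811095 eV

The energy levels of a hydrogen-like atom are given by:
E_n = -13.6057 Z² / n² eV  (with Z = 5 for B⁴⁺)

For n = 11:
E_11 = -13.6057 × 5² / 11²
E_11 = -13.6057 × 25 / 121
E_11 = -2.811095 eV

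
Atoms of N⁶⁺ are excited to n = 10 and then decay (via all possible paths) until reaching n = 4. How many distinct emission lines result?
21

The electron can occupy levels n = 4, 5, ..., 10 during de-excitation — that is m = 10 - 4 + 1 = 7 distinct levels.

The number of distinct spectral lines equals the number of ways to choose 2 of these m levels (each pair gives one possible emission transition):

Number of lines = m(m-1)/2 = 7×6/2 = 21

These correspond to all possible transitions between the 7 levels:
10 → 9, 10 → 8, 10 → 7, 10 → 6, 10 → 5, 10 → 4, 9 → 8, 9 → 7...

Each transition produces a photon with a unique energy (and thus wavelength). This count does not depend on Z.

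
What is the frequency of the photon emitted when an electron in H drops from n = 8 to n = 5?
8.0190e+13 Hz

First, find the transition energy:
E_8 = -13.6057 / 8² = -0.21258906 eV
E_5 = -13.6057 / 5² = -0.54422800 eV
|ΔE| = |E_5 - E_8| = 0.33163894 eV

Convert to Joules: E = 0.33163894 eV × (1.602177 × 10⁻¹⁹ J/eV) = 5.313443e-20 J

Using E = hf:
f = E/h = 5.313443e-20 J / (6.62607 × 10⁻³⁴ J·s)
f = 8.0190e+13 Hz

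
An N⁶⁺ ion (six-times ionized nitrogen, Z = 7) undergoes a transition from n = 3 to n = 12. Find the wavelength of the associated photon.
17.8534 nm

First, find the transition energy using E_n = -13.6057 Z² / n² eV:
E_3 = -13.6057 × 7² / 3² = -74.075478 eV
E_12 = -13.6057 × 7² / 12² = -4.629717 eV

Photon energy: |ΔE| = |E_12 - E_3| = 69.445761 eV

Convert to wavelength using E = hc/λ with hc = 1239.84 eV·nm:
λ = hc/E = 1239.84 eV·nm / 69.445761 eV
λ = 17.8534 nm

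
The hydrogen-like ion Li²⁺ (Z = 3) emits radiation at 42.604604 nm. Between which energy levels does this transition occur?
n = 9 → n = 2

First, find the photon energy from the wavelength (hc = 1239.84 eV·nm):
E = hc/λ = 1239.84 eV·nm / 42.604604 nm = 29.101080 eV

The energy levels of Li²⁺ satisfy E_n = -13.6057 × 3² / n² eV, so an emission n_i → n_f releases
ΔE = 13.6057 × 3² × (1/n_f² − 1/n_i²) eV.

Setting ΔE equal to the photon energy:
1/n_f² − 1/n_i² = 29.101080 / (13.6057 × 3²) = 0.23765432

Since 1/n_i² must be positive, we need 1/n_f² > 0.23765432, i.e. n_f ≤ 2. For each allowed n_f, solve n_i = (1/n_f² − 0.23765432)^(−1/2) and check whether it is a whole number:
  n_f = 1: 1/n_i² = 1.00000000 − 0.23765432 = 0.76234568 → n_i = 1.145  (not an integer) ✗
  n_f = 2: 1/n_i² = 0.25000000 − 0.23765432 = 0.01234568 → n_i = 9.000  → integer, n_i = 9 ✓

Only n_f = 2 gives an integer upper level, n_i = 9.

The transition is from n = 9 to n = 2 (emission).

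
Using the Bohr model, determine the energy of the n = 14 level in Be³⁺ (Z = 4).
-1.110669 eV

For hydrogen-like ions, the energy levels scale with Z²:
E_n = -13.6057 Z² / n² eV

For Be³⁺ (Z = 4) at n = 14:
E_14 = -13.6057 × 4² / 14²
E_14 = -13.6057 × 16 / 196
E_14 = -217.6912 / 196
E_14 = -1.110669 eV

The energy is 16 times more negative than hydrogen at the same n due to the stronger nuclear charge.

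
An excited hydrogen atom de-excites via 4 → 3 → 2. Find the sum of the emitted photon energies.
2.55107 eV

The energy levels of hydrogen are E_n = -13.6057 / n² eV.

First transition (4 → 3):
ΔE₁ = |E_3 - E_4|
ΔE₁ = |-1.51174444444 - (-0.85035625000)| = 0.66138819 eV

Second transition (3 → 2):
ΔE₂ = |E_2 - E_3|
ΔE₂ = |-3.40142500000 - (-1.51174444444)| = 1.88968056 eV

Total energy released:
E_total = ΔE₁ + ΔE₂ = 0.66138819 + 1.88968056 = 2.55107 eV

Note: This equals the direct transition 4 → 2: 2.55107 eV ✓
Energy is conserved regardless of the path taken.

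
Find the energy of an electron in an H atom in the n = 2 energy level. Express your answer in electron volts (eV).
-3.4014 eV

The energy levels of a hydrogen-like atom are given by:
E_n = -13.6057 eV / n²

For n = 2:
E_2 = -13.6057 eV / 2²
E_2 = -13.6057 eV / 4
E_2 = -3.4014 eV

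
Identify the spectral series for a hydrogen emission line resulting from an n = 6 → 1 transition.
Lyman series

The spectral series in hydrogen are named based on the final (lower) energy level:
- Lyman series: n_final = 1 (ultraviolet)
- Balmer series: n_final = 2 (visible/near-UV)
- Paschen series: n_final = 3 (infrared)
- Brackett series: n_final = 4 (infrared)
- Pfund series: n_final = 5 (far infrared)

Since this transition ends at n = 1, it belongs to the Lyman series.

For reference, this 6 → 1 line has photon energy
ΔE = 13.6057 eV × (1/1² - 1/6²) = 13.22776 eV,
corresponding to wavelength λ = hc/ΔE = 1239.84 eV·nm / 13.22776 eV = 93.730 nm in the ultraviolet region.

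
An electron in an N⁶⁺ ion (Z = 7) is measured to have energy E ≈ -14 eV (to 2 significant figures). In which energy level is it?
n = 7

The exact energy levels follow E_n = -13.6057 Z² / n² eV with Z = 7.

The measured value (-14 eV) is reported to only 2 significant figures, so we must test candidate n values and see which one matches to that precision.

Candidate energies:
  n = 5:  E = -13.6057 × 7² / 5² = -26.667172 eV
  n = 6:  E = -13.6057 × 7² / 6² = -18.518869 eV
  n = 7:  E = -13.6057 × 7² / 7² = -13.605700 eV  ← matches
  n = 8:  E = -13.6057 × 7² / 8² = -10.416864 eV
  n = 9:  E = -13.6057 × 7² / 9² = -8.230609 eV

Checking against the measurement of -14 eV (2 sig figs), only n = 7 agrees:
E_7 = -13.605700 eV, which rounds to -14 eV ✓

Therefore n = 7.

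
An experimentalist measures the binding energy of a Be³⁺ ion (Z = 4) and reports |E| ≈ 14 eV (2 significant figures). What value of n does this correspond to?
n = 4

The exact energy levels follow E_n = -13.6057 Z² / n² eV with Z = 4.

The measured value (-14 eV) is reported to only 2 significant figures, so we must test candidate n values and see which one matches to that precision.

Candidate energies:
  n = 2:  E = -13.6057 × 4² / 2² = -54.42280 eV
  n = 3:  E = -13.6057 × 4² / 3² = -24.18791 eV
  n = 4:  E = -13.6057 × 4² / 4² = -13.60570 eV  ← matches
  n = 5:  E = -13.6057 × 4² / 5² = -8.70765 eV
  n = 6:  E = -13.6057 × 4² / 6² = -6.04698 eV

Checking against the measurement of -14 eV (2 sig figs), only n = 4 agrees:
E_4 = -13.60570 eV, which rounds to -14 eV ✓

Therefore n = 4.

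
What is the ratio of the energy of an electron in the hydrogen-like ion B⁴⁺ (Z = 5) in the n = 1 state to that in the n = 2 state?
4.000000

Using E_n = -13.6057 Z² / n² eV with Z = 5:

E_1 = -13.6057 × 5² / 1² = -340.1425 / 1 = -340.142500000000 eV
E_2 = -13.6057 × 5² / 2² = -340.1425 / 4 = -85.035625000000 eV

The ratio is:
E_1/E_2 = (-340.142500000000) / (-85.035625000000)
E_1/E_2 = (-340.1425/1) / (-340.1425/4)
E_1/E_2 = 4/1
E_1/E_2 = 4.000000
(Note: the Z² factors cancel in the ratio.)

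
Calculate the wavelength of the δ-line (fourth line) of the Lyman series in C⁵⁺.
2.637 nm

The lines of a series are numbered from the longest wavelength (smallest ΔE) outward; the fourth line is the transition from n = n_f + 4 to n_f.
The Lyman series has all transitions ending at n_f = 1.

For C⁵⁺ (Z = 6), the fourth line (δ-line) is the jump from n = 5 to n = 1:
E_5 = -13.6057 × 6² / 5² = -19.59221 eV
E_1 = -13.6057 × 6² / 1² = -489.80520 eV
ΔE = E_5 - E_1 = 470.21299 eV

λ = hc/E = 1239.84 eV·nm / 470.21299 eV
λ = 2.637 nm

This is the δ-line of the Lyman series in C⁵⁺.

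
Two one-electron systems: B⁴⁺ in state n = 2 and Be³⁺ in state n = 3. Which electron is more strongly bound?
B⁴⁺ at n = 2 (E = -85.04 eV)

Using E_n = -13.6057 Z² / n² eV:

B⁴⁺ (Z = 5) at n = 2:
E = -13.6057 × 5² / 2² = -13.6057 × 25 / 4 = -85.03563 eV

Be³⁺ (Z = 4) at n = 3:
E = -13.6057 × 4² / 3² = -13.6057 × 16 / 9 = -24.18791 eV

Since -85.03563 eV < -24.18791 eV,
B⁴⁺ at n = 2 is more tightly bound (requires more energy to ionize).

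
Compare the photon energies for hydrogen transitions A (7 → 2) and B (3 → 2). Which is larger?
7 → 2

Calculate the energy for each transition:

Transition 7 → 2:
ΔE₁ = |E_2 - E_7| = |-13.6057/2² - (-13.6057/7²)|
ΔE₁ = |-3.401425000 - (-0.277667347)| = 3.123758 eV

Transition 3 → 2:
ΔE₂ = |E_2 - E_3| = |-13.6057/2² - (-13.6057/3²)|
ΔE₂ = |-3.401425000 - (-1.511744444)| = 1.889681 eV

Since 3.123758 eV > 1.889681 eV, the transition 7 → 2 emits the more energetic photon.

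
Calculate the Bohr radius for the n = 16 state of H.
13.54694 nm (or 135.46936 Å)

The Bohr radius formula is:
r_n = n² a₀ / Z

where a₀ = 0.05291772 nm is the Bohr radius.

For H (Z = 1) at n = 16:
r_16 = 16² × 0.05291772 nm / 1
r_16 = 256 × 0.05291772 nm / 1
r_16 = 13.546936 nm / 1
r_16 = 13.54694 nm

The electron orbits at approximately 13.54694 nm from the nucleus.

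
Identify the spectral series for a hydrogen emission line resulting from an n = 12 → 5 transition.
Pfund series

The spectral series in hydrogen are named based on the final (lower) energy level:
- Lyman series: n_final = 1 (ultraviolet)
- Balmer series: n_final = 2 (visible/near-UV)
- Paschen series: n_final = 3 (infrared)
- Brackett series: n_final = 4 (infrared)
- Pfund series: n_final = 5 (far infrared)

Since this transition ends at n = 5, it belongs to the Pfund series.

For reference, this 12 → 5 line has photon energy
ΔE = 13.6057 eV × (1/5² - 1/12²) = 0.44974397222 eV,
corresponding to wavelength λ = hc/ΔE = 1239.84 eV·nm / 0.44974397222 eV = 2756.76847 nm in the far infrared region.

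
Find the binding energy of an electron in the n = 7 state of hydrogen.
0.277667 eV

The ionization energy is the energy needed to remove the electron completely (n → ∞).

For hydrogen, E_n = -13.6057 eV / n².

At n = 7: E_7 = -13.6057 / 7² = -0.277667347 eV
At n = ∞: E_∞ = 0 eV

Ionization energy = E_∞ - E_7 = 0 - (-0.277667347) = 0.277667347 eV
Ionization energy ≈ 0.277667 eV

This is also called the binding energy of the electron in state n = 7.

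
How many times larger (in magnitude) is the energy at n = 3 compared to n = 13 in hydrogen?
18.778

Using E_n = -13.6057 Z² / n² eV with Z = 1:

E_3 = -13.6057 / 3² = -13.6057 / 9 = -1.511744444 eV
E_13 = -13.6057 / 13² = -13.6057 / 169 = -0.080507101 eV

The ratio is:
E_3/E_13 = (-1.511744444) / (-0.080507101)
E_3/E_13 = (-13.6057/9) / (-13.6057/169)
E_3/E_13 = 169/9
E_3/E_13 = 18.778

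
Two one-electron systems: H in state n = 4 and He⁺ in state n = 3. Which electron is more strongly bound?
He⁺ at n = 3 (E = -6.0470 eV)

Using E_n = -13.6057 Z² / n² eV:

H (Z = 1) at n = 4:
E = -13.6057 × 1² / 4² = -13.6057 × 1 / 16 = -0.8503563 eV

He⁺ (Z = 2) at n = 3:
E = -13.6057 × 2² / 3² = -13.6057 × 4 / 9 = -6.0469778 eV

Since -6.0469778 eV < -0.8503563 eV,
He⁺ at n = 3 is more tightly bound (requires more energy to ionize).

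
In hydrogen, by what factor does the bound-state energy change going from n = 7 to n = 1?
49.000

Using E_n = -13.6057 Z² / n² eV with Z = 1:

E_1 = -13.6057 / 1² = -13.6057 / 1 = -13.605700000 eV
E_7 = -13.6057 / 7² = -13.6057 / 49 = -0.277667347 eV

The ratio is:
E_1/E_7 = (-13.605700000) / (-0.277667347)
E_1/E_7 = (-13.6057/1) / (-13.6057/49)
E_1/E_7 = 49/1
E_1/E_7 = 49.000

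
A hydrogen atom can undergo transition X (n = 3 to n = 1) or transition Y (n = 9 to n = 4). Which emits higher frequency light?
3 → 1

Calculate the energy for each transition:

Transition 3 → 1:
ΔE₁ = |E_1 - E_3| = |-13.6057/1² - (-13.6057/3²)|
ΔE₁ = |-13.605700000000 - (-1.511744444444)| = 12.093955556 eV

Transition 9 → 4:
ΔE₂ = |E_4 - E_9| = |-13.6057/4² - (-13.6057/9²)|
ΔE₂ = |-0.850356250000 - (-0.167971604938)| = 0.682384645 eV

Since 12.093955556 eV > 0.682384645 eV, the transition 3 → 1 emits the more energetic photon.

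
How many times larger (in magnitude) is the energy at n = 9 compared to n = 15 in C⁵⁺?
2.7778

Using E_n = -13.6057 Z² / n² eV with Z = 6:

E_9 = -13.6057 × 6² / 9² = -489.8052 / 81 = -6.0469777778 eV
E_15 = -13.6057 × 6² / 15² = -489.8052 / 225 = -2.1769120000 eV

The ratio is:
E_9/E_15 = (-6.0469777778) / (-2.1769120000)
E_9/E_15 = (-489.8052/81) / (-489.8052/225)
E_9/E_15 = 225/81
E_9/E_15 = 2.7778
(Note: the Z² factors cancel in the ratio.)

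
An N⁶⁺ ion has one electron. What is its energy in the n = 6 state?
-18.518869 eV

For hydrogen-like ions, the energy levels scale with Z²:
E_n = -13.6057 Z² / n² eV

For N⁶⁺ (Z = 7) at n = 6:
E_6 = -13.6057 × 7² / 6²
E_6 = -13.6057 × 49 / 36
E_6 = -666.6793 / 36
E_6 = -18.518869 eV

The energy is 49 times more negative than hydrogen at the same n due to the stronger nuclear charge.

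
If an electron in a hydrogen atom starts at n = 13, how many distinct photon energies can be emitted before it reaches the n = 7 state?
21

The electron can occupy levels n = 7, 8, ..., 13 during de-excitation — that is m = 13 - 7 + 1 = 7 distinct levels.

The number of distinct spectral lines equals the number of ways to choose 2 of these m levels (each pair gives one possible emission transition):

Number of lines = m(m-1)/2 = 7×6/2 = 21

These correspond to all possible transitions between the 7 levels:
13 → 12, 13 → 11, 13 → 10, 13 → 9, 13 → 8, 13 → 7, 12 → 11, 12 → 10...

Each transition produces a photon with a unique energy (and thus wavelength). This count does not depend on Z.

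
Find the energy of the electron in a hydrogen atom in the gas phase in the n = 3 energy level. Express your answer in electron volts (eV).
-1.511744 eV

The energy levels of a hydrogen-like atom are given by:
E_n = -13.6057 eV / n²

For n = 3:
E_3 = -13.6057 eV / 3²
E_3 = -13.6057 eV / 9
E_3 = -1.511744 eV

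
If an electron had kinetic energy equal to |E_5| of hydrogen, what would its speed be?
4.37539e+05 m/s (or 0.145947% of c)

The binding energy at n = 5 for hydrogen is:
E_5 = -13.6057/5² = -0.544228000 eV
|E_5| = 0.544228000 eV

Convert to Joules:
KE = 0.544228000 eV × (1.602177 × 10⁻¹⁹ J/eV) = 8.7194958e-20 J

Using KE = ½mv²:
v = √(2·KE/m_e)
v = √(2 × 8.7194958e-20 J / 9.10938 × 10⁻³¹ kg)
v = 4.37539e+05 m/s

This is approximately 0.145947% the speed of light.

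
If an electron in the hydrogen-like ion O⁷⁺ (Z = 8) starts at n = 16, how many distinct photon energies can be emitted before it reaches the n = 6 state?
55

The electron can occupy levels n = 6, 7, ..., 16 during de-excitation — that is m = 16 - 6 + 1 = 11 distinct levels.

The number of distinct spectral lines equals the number of ways to choose 2 of these m levels (each pair gives one possible emission transition):

Number of lines = m(m-1)/2 = 11×10/2 = 55

These correspond to all possible transitions between the 11 levels:
16 → 15, 16 → 14, 16 → 13, 16 → 12, 16 → 11, 16 → 10, 16 → 9, 16 → 8...

Each transition produces a photon with a unique energy (and thus wavelength). This count does not depend on Z.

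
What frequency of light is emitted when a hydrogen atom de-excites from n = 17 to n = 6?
8.00010e+13 Hz

First, find the transition energy:
E_17 = -13.6057 / 17² = -0.047078547 eV
E_6 = -13.6057 / 6² = -0.377936111 eV
|ΔE| = |E_6 - E_17| = 0.330857564 eV

Convert to Joules: E = 0.330857564 eV × (1.602177 × 10⁻¹⁹ J/eV) = 5.3009238e-20 J

Using E = hf:
f = E/h = 5.3009238e-20 J / (6.62607 × 10⁻³⁴ J·s)
f = 8.00010e+13 Hz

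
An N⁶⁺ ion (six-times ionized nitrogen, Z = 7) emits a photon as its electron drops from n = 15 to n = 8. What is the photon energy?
7.45384 eV

The energy levels are E_n = -13.6057 Z² eV / n².

Energy at n = 15: E_15 = -13.6057 × 7² / 15² = -2.96301911 eV
Energy at n = 8: E_8 = -13.6057 × 7² / 8² = -10.41686406 eV

For emission (electron falling to lower state), the photon energy is:
E_photon = E_15 - E_8 = |-2.96301911 - (-10.41686406)|
E_photon = 7.45384 eV

This energy is carried away by the emitted photon.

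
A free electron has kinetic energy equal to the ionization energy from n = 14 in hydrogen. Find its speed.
1.56264e+05 m/s (or 0.05% of c)

The binding energy at n = 14 for hydrogen is:
E_14 = -13.6057/14² = -0.0694168367 eV
|E_14| = 0.0694168367 eV

Convert to Joules:
KE = 0.0694168367 eV × (1.602177 × 10⁻¹⁹ J/eV) = 1.1121806e-20 J

Using KE = ½mv²:
v = √(2·KE/m_e)
v = √(2 × 1.1121806e-20 J / 9.10938 × 10⁻³¹ kg)
v = 1.56264e+05 m/s

This is approximately 0.05% the speed of light.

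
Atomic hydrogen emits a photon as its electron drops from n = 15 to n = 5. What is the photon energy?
0.48 eV

The energy levels are E_n = -13.6057 eV / n².

Energy at n = 15: E_15 = -13.6057 / 15² = -0.06047 eV
Energy at n = 5: E_5 = -13.6057 / 5² = -0.54423 eV

For emission (electron falling to lower state), the photon energy is:
E_photon = E_15 - E_5 = |-0.06047 - (-0.54423)|
E_photon = 0.48 eV

This energy is carried away by the emitted photon.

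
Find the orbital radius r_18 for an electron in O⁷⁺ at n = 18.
2.1432 nm (or 21.4317 Å)

The Bohr radius formula is:
r_n = n² a₀ / Z

where a₀ = 0.0529177 nm is the Bohr radius.

For O⁷⁺ (Z = 8) at n = 18:
r_18 = 18² × 0.0529177 nm / 8
r_18 = 324 × 0.0529177 nm / 8
r_18 = 17.14533 nm / 8
r_18 = 2.1432 nm

The electron orbits at approximately 2.1432 nm from the nucleus.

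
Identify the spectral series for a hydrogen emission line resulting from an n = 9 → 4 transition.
Brackett series

The spectral series in hydrogen are named based on the final (lower) energy level:
- Lyman series: n_final = 1 (ultraviolet)
- Balmer series: n_final = 2 (visible/near-UV)
- Paschen series: n_final = 3 (infrared)
- Brackett series: n_final = 4 (infrared)
- Pfund series: n_final = 5 (far infrared)

Since this transition ends at n = 4, it belongs to the Brackett series.

For reference, this 9 → 4 line has photon energy
ΔE = 13.6057 eV × (1/4² - 1/9²) = 0.6823846451 eV,
corresponding to wavelength λ = hc/ΔE = 1239.84 eV·nm / 0.6823846451 eV = 1816.9225 nm in the infrared region.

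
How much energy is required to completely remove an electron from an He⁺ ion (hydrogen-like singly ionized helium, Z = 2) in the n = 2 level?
13.6057 eV

The ionization energy is the energy needed to remove the electron completely (n → ∞).

For a hydrogen-like ion with Z = 2, E_n = -13.6057 Z² / n² eV.

At n = 2: E_2 = -13.6057 × 2² / 2² = -13.6057000 eV
At n = ∞: E_∞ = 0 eV

Ionization energy = E_∞ - E_2 = 0 - (-13.6057000) = 13.6057000 eV
Ionization energy ≈ 13.6057 eV

This is also called the binding energy of the electron in state n = 2.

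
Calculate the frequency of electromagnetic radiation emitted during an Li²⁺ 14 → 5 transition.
1.033e+15 Hz

First, find the transition energy:
E_14 = -13.6057 × 3² / 14² = -0.62475153 eV
E_5 = -13.6057 × 3² / 5² = -4.89805200 eV
|ΔE| = |E_5 - E_14| = 4.27330047 eV

Convert to Joules: E = 4.27330047 eV × (1.602177 × 10⁻¹⁹ J/eV) = 6.84658e-19 J

Using E = hf:
f = E/h = 6.84658e-19 J / (6.62607 × 10⁻³⁴ J·s)
f = 1.033e+15 Hz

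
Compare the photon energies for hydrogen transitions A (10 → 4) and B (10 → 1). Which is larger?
10 → 1

Calculate the energy for each transition:

Transition 10 → 4:
ΔE₁ = |E_4 - E_10| = |-13.6057/4² - (-13.6057/10²)|
ΔE₁ = |-0.850356250 - (-0.136057000)| = 0.714299 eV

Transition 10 → 1:
ΔE₂ = |E_1 - E_10| = |-13.6057/1² - (-13.6057/10²)|
ΔE₂ = |-13.605700000 - (-0.136057000)| = 13.469643 eV

Since 13.469643 eV > 0.714299 eV, the transition 10 → 1 emits the more energetic photon.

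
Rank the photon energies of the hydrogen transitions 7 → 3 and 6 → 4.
7 → 3

Calculate the energy for each transition:

Transition 7 → 3:
ΔE₁ = |E_3 - E_7| = |-13.6057/3² - (-13.6057/7²)|
ΔE₁ = |-1.511744444444 - (-0.277667346939)| = 1.234077098 eV

Transition 6 → 4:
ΔE₂ = |E_4 - E_6| = |-13.6057/4² - (-13.6057/6²)|
ΔE₂ = |-0.850356250000 - (-0.377936111111)| = 0.472420139 eV

Since 1.234077098 eV > 0.472420139 eV, the transition 7 → 3 emits the more energetic photon.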